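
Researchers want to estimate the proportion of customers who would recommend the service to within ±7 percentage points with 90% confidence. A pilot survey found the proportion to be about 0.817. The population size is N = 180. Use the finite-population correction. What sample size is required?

For a proportion with margin E = 0.07 at 90% confidence, z = 1.645.
n = p̂(1−p̂)(z/E)² = 0.817 × 0.183 × (1.645/0.07)² = 82.57 — call this n₀.
Finite-population correction with N = 180: n = n₀ / (1 + (n₀−1)/N) = 82.57 / 1.453 = 56.83
Round up: n = 57.

57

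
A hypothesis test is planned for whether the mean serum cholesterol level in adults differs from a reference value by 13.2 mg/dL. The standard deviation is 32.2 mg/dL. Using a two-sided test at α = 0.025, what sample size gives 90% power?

For a one-sample z-test, n = ((z_{α/2} + z_β)·σ/δ)².
z_{α/2} = 2.241 (two-sided α = 0.025); z_β = 1.282 (power 90% → β = 0.1).
n = (3.523 × 32.2 / 13.2)² = 73.86
Round up: n = 74.

74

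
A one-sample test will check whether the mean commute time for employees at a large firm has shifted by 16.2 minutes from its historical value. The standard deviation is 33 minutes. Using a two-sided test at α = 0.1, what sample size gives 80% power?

For a one-sample z-test, n = ((z_{α/2} + z_β)·σ/δ)².
z_{α/2} = 1.645 (two-sided α = 0.1); z_β = 0.842 (power 80% → β = 0.2).
n = (2.487 × 33 / 16.2)² = 25.67
Round up: n = 26.

26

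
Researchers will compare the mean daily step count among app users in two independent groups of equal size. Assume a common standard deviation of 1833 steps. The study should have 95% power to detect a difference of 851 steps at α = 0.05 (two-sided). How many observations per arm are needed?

121 per group

For two equal groups, n per group = 2·((z_{α/2} + z_β)·σ/δ)².
z_{α/2} = 1.960; z_β = 1.645 (power 95%).
n = 2 × (3.605 × 1833 / 851)² = 2 × 60.29 = 120.58
Round up: n = 121 per group.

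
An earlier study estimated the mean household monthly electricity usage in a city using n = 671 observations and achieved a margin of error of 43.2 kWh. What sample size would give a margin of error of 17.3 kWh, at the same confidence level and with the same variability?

Margin of error scales as 1/√n, so n₂ = n₁·(E₁/E₂)².
n₂ = 671 × (43.2/17.3)² = 671 × 6.236 = 4184.36
Round up: n₂ = 4185.

4185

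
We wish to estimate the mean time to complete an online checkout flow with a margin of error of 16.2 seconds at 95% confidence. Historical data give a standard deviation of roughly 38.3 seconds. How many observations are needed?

For a mean, the margin of error is E = z·σ/√n, so n = (zσ/E)².
At 95% confidence, z = 1.960.
n = (1.960 × 38.3 / 16.2)² = 21.47
Round up: n = 22.

22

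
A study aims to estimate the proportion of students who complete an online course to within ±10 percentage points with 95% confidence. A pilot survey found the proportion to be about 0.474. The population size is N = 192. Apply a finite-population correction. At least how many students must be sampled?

65

For a proportion with margin E = 0.1 at 95% confidence, z = 1.960.
n = p̂(1−p̂)(z/E)² = 0.474 × 0.526 × (1.960/0.1)² = 95.78 — call this n₀.
Finite-population correction with N = 192: n = n₀ / (1 + (n₀−1)/N) = 95.78 / 1.494 = 64.11
Round up: n = 65.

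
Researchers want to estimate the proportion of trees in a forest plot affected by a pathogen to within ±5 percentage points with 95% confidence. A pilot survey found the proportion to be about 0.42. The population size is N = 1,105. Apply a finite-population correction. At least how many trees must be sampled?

280

For a proportion with margin E = 0.05 at 95% confidence, z = 1.960.
n = p̂(1−p̂)(z/E)² = 0.42 × 0.58 × (1.960/0.05)² = 374.33 — call this n₀.
Finite-population correction with N = 1,105: n = n₀ / (1 + (n₀−1)/N) = 374.33 / 1.338 = 279.77
Round up: n = 280.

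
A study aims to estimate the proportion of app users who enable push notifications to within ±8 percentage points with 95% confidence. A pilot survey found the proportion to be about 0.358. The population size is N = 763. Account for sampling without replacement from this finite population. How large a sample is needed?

117

For a proportion with margin E = 0.08 at 95% confidence, z = 1.960.
n = p̂(1−p̂)(z/E)² = 0.358 × 0.642 × (1.960/0.08)² = 137.96 — call this n₀.
Finite-population correction with N = 763: n = n₀ / (1 + (n₀−1)/N) = 137.96 / 1.18 = 116.92
Round up: n = 117.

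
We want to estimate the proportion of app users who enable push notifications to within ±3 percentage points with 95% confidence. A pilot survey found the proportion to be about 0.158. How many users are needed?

For a proportion with margin E = 0.03 at 95% confidence, z = 1.960.
n = p̂(1−p̂)(z/E)² = 0.158 × 0.842 × (1.960/0.03)² = 567.86
Round up: n = 568.

n = 568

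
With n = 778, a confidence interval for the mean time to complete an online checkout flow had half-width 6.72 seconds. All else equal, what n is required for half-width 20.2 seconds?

Margin of error scales as 1/√n, so n₂ = n₁·(E₁/E₂)².
n₂ = 778 × (6.72/20.2)² = 778 × 0.1107 = 86.12
Round up: n₂ = 87.

87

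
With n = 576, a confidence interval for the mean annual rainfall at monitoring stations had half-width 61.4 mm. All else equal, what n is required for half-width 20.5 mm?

Margin of error scales as 1/√n, so n₂ = n₁·(E₁/E₂)².
n₂ = 576 × (61.4/20.5)² = 576 × 8.971 = 5167.30
Round up: n₂ = 5168.

n = 5168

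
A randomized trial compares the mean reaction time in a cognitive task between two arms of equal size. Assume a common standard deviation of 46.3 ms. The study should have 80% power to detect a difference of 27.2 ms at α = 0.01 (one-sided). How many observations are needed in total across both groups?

118 total

For two equal groups, n per group = 2·((z_α + z_β)·σ/δ)².
z_α = 2.326; z_β = 0.842 (power 80%).
n = 2 × (3.168 × 46.3 / 27.2)² = 2 × 29.08 = 58.16
Round up: n = 59 per group.
Total across both groups: 2 × 59 = 118.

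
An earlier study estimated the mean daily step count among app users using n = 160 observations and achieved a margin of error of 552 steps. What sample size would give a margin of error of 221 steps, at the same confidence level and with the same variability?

999

Margin of error scales as 1/√n, so n₂ = n₁·(E₁/E₂)².
n₂ = 160 × (552/221)² = 160 × 6.239 = 998.24
Round up: n₂ = 999.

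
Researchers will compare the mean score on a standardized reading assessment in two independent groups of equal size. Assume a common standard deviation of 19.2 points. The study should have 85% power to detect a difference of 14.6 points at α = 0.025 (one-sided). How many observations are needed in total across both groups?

64 total

For two equal groups, n per group = 2·((z_α + z_β)·σ/δ)².
z_α = 1.960; z_β = 1.036 (power 85%).
n = 2 × (2.996 × 19.2 / 14.6)² = 2 × 15.52 = 31.04
Round up: n = 32 per group.
Total across both groups: 2 × 32 = 64.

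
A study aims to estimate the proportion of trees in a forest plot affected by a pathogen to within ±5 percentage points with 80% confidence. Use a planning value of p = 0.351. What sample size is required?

150

For a proportion with margin E = 0.05 at 80% confidence, z = 1.282.
n = p̂(1−p̂)(z/E)² = 0.351 × 0.649 × (1.282/0.05)² = 149.76
Round up: n = 150.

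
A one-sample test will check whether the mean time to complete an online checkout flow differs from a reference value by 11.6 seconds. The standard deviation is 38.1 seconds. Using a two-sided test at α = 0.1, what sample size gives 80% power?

For a one-sample z-test, n = ((z_{α/2} + z_β)·σ/δ)².
z_{α/2} = 1.645 (two-sided α = 0.1); z_β = 0.842 (power 80% → β = 0.2).
n = (2.487 × 38.1 / 11.6)² = 66.72
Round up: n = 67.

67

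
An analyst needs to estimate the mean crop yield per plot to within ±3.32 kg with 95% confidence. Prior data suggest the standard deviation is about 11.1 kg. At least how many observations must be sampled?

43

For a mean, the margin of error is E = z·σ/√n, so n = (zσ/E)².
At 95% confidence, z = 1.960.
n = (1.960 × 11.1 / 3.32)² = 42.94
Round up: n = 43.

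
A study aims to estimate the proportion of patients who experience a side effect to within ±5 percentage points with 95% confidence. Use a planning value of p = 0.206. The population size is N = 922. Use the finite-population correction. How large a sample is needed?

n = 198

For a proportion with margin E = 0.05 at 95% confidence, z = 1.960.
n = p̂(1−p̂)(z/E)² = 0.206 × 0.794 × (1.960/0.05)² = 251.34 — call this n₀.
Finite-population correction with N = 922: n = n₀ / (1 + (n₀−1)/N) = 251.34 / 1.272 = 197.59
Round up: n = 198.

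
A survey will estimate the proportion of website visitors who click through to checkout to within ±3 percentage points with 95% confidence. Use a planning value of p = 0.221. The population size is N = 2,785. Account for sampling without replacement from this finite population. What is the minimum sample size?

For a proportion with margin E = 0.03 at 95% confidence, z = 1.960.
n = p̂(1−p̂)(z/E)² = 0.221 × 0.779 × (1.960/0.03)² = 734.85 — call this n₀.
Finite-population correction with N = 2,785: n = n₀ / (1 + (n₀−1)/N) = 734.85 / 1.264 = 581.37
Round up: n = 582.

n = 582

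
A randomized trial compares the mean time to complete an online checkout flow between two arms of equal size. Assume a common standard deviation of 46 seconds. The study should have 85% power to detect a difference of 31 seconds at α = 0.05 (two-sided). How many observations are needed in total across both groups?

For two equal groups, n per group = 2·((z_{α/2} + z_β)·σ/δ)².
z_{α/2} = 1.960; z_β = 1.036 (power 85%).
n = 2 × (2.996 × 46 / 31)² = 2 × 19.76 = 39.52
Round up: n = 40 per group.
Total across both groups: 2 × 40 = 80.

80 total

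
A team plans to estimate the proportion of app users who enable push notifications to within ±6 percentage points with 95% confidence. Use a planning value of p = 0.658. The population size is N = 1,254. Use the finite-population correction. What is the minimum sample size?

202

For a proportion with margin E = 0.06 at 95% confidence, z = 1.960.
n = p̂(1−p̂)(z/E)² = 0.658 × 0.342 × (1.960/0.06)² = 240.14 — call this n₀.
Finite-population correction with N = 1,254: n = n₀ / (1 + (n₀−1)/N) = 240.14 / 1.191 = 201.63
Round up: n = 202.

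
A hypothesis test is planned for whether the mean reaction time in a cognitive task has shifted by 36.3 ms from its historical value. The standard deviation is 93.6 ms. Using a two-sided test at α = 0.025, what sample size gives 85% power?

For a one-sample z-test, n = ((z_{α/2} + z_β)·σ/δ)².
z_{α/2} = 2.241 (two-sided α = 0.025); z_β = 1.036 (power 85% → β = 0.15).
n = (3.277 × 93.6 / 36.3)² = 71.40
Round up: n = 72.

72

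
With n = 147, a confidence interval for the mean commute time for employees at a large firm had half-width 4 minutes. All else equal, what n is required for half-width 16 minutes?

n = 10

Margin of error scales as 1/√n, so n₂ = n₁·(E₁/E₂)².
n₂ = 147 × (4/16)² = 147 × 0.0625 = 9.19
Round up: n₂ = 10.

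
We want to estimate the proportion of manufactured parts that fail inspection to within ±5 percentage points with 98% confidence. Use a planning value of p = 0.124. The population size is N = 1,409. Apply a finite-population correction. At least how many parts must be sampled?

202

For a proportion with margin E = 0.05 at 98% confidence, z = 2.326.
n = p̂(1−p̂)(z/E)² = 0.124 × 0.876 × (2.326/0.05)² = 235.07 — call this n₀.
Finite-population correction with N = 1,409: n = n₀ / (1 + (n₀−1)/N) = 235.07 / 1.166 = 201.60
Round up: n = 202.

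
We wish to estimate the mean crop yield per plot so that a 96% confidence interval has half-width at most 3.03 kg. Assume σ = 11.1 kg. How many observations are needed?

For a mean, the margin of error is E = z·σ/√n, so n = (zσ/E)².
At 96% confidence, z = 2.054.
n = (2.054 × 11.1 / 3.03)² = 56.62
Round up: n = 57.

57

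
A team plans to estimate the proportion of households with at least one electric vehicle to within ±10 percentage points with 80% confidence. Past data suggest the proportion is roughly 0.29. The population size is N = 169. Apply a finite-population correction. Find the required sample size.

For a proportion with margin E = 0.1 at 80% confidence, z = 1.282.
n = p̂(1−p̂)(z/E)² = 0.29 × 0.71 × (1.282/0.1)² = 33.84 — call this n₀.
Finite-population correction with N = 169: n = n₀ / (1 + (n₀−1)/N) = 33.84 / 1.194 = 28.34
Round up: n = 29.

29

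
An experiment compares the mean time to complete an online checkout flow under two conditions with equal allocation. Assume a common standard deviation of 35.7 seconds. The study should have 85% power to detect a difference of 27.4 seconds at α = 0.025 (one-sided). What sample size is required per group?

31 per group

For two equal groups, n per group = 2·((z_α + z_β)·σ/δ)².
z_α = 1.960; z_β = 1.036 (power 85%).
n = 2 × (2.996 × 35.7 / 27.4)² = 2 × 15.24 = 30.48
Round up: n = 31 per group.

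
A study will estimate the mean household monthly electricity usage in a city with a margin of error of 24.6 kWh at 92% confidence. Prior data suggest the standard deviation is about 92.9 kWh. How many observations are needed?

44

For a mean, the margin of error is E = z·σ/√n, so n = (zσ/E)².
At 92% confidence, z = 1.751.
n = (1.751 × 92.9 / 24.6)² = 43.73
Round up: n = 44.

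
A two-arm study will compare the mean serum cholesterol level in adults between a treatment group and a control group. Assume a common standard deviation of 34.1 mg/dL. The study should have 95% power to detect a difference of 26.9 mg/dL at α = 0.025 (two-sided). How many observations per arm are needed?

49 per group

For two equal groups, n per group = 2·((z_{α/2} + z_β)·σ/δ)².
z_{α/2} = 2.241; z_β = 1.645 (power 95%).
n = 2 × (3.886 × 34.1 / 26.9)² = 2 × 24.27 = 48.54
Round up: n = 49 per group.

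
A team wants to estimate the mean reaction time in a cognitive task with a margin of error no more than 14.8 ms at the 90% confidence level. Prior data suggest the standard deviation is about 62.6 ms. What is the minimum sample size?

49

For a mean, the margin of error is E = z·σ/√n, so n = (zσ/E)².
At 90% confidence, z = 1.645.
n = (1.645 × 62.6 / 14.8)² = 48.41
Round up: n = 49.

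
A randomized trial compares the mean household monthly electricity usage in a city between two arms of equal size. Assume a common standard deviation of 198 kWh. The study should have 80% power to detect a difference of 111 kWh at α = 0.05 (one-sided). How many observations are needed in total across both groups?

80 total

For two equal groups, n per group = 2·((z_α + z_β)·σ/δ)².
z_α = 1.645; z_β = 0.842 (power 80%).
n = 2 × (2.487 × 198 / 111)² = 2 × 19.68 = 39.36
Round up: n = 40 per group.
Total across both groups: 2 × 40 = 80.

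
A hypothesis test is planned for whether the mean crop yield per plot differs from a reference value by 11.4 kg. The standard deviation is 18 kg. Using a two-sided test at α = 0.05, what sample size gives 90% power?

For a one-sample z-test, n = ((z_{α/2} + z_β)·σ/δ)².
z_{α/2} = 1.960 (two-sided α = 0.05); z_β = 1.282 (power 90% → β = 0.1).
n = (3.242 × 18 / 11.4)² = 26.20
Round up: n = 27.

n = 27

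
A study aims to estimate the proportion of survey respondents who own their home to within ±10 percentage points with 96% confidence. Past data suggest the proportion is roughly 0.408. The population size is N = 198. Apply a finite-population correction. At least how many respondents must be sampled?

68

For a proportion with margin E = 0.1 at 96% confidence, z = 2.054.
n = p̂(1−p̂)(z/E)² = 0.408 × 0.592 × (2.054/0.1)² = 101.90 — call this n₀.
Finite-population correction with N = 198: n = n₀ / (1 + (n₀−1)/N) = 101.90 / 1.51 = 67.48
Round up: n = 68.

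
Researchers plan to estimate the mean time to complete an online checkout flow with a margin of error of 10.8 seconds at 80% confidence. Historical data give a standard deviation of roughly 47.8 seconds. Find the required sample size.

For a mean, the margin of error is E = z·σ/√n, so n = (zσ/E)².
At 80% confidence, z = 1.282.
n = (1.282 × 47.8 / 10.8)² = 32.19
Round up: n = 33.

n = 33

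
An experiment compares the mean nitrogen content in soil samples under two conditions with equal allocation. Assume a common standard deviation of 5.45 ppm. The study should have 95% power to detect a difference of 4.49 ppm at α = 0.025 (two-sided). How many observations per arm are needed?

For two equal groups, n per group = 2·((z_{α/2} + z_β)·σ/δ)².
z_{α/2} = 2.241; z_β = 1.645 (power 95%).
n = 2 × (3.886 × 5.45 / 4.49)² = 2 × 22.25 = 44.50
Round up: n = 45 per group.

45 per group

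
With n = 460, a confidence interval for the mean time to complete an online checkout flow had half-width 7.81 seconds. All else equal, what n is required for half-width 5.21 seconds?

Margin of error scales as 1/√n, so n₂ = n₁·(E₁/E₂)².
n₂ = 460 × (7.81/5.21)² = 460 × 2.247 = 1033.62
Round up: n₂ = 1034.

1034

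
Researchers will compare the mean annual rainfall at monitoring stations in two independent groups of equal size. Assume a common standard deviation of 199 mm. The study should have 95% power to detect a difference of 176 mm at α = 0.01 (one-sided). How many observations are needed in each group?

41 per group

For two equal groups, n per group = 2·((z_α + z_β)·σ/δ)².
z_α = 2.326; z_β = 1.645 (power 95%).
n = 2 × (3.971 × 199 / 176)² = 2 × 20.16 = 40.32
Round up: n = 41 per group.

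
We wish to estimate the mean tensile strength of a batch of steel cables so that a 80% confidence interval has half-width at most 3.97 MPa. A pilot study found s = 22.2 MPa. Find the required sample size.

For a mean, the margin of error is E = z·σ/√n, so n = (zσ/E)².
At 80% confidence, z = 1.282.
n = (1.282 × 22.2 / 3.97)² = 51.39
Round up: n = 52.

n = 52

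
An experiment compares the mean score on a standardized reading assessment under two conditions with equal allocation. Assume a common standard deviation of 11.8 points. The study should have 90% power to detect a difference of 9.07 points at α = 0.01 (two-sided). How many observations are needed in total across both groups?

102 total

For two equal groups, n per group = 2·((z_{α/2} + z_β)·σ/δ)².
z_{α/2} = 2.576; z_β = 1.282 (power 90%).
n = 2 × (3.858 × 11.8 / 9.07)² = 2 × 25.19 = 50.38
Round up: n = 51 per group.
Total across both groups: 2 × 51 = 102.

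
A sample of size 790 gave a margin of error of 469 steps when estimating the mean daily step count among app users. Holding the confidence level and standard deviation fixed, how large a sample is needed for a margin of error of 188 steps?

Margin of error scales as 1/√n, so n₂ = n₁·(E₁/E₂)².
n₂ = 790 × (469/188)² = 790 × 6.223 = 4916.17
Round up: n₂ = 4917.

4917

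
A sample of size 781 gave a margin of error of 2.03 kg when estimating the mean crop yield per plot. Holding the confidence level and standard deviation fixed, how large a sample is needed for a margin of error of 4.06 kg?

n = 196

Margin of error scales as 1/√n, so n₂ = n₁·(E₁/E₂)².
n₂ = 781 × (2.03/4.06)² = 781 × 0.25 = 195.25
Round up: n₂ = 196.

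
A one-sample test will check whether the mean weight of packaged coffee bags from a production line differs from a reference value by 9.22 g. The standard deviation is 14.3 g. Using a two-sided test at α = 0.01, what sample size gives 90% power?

For a one-sample z-test, n = ((z_{α/2} + z_β)·σ/δ)².
z_{α/2} = 2.576 (two-sided α = 0.01); z_β = 1.282 (power 90% → β = 0.1).
n = (3.858 × 14.3 / 9.22)² = 35.80
Round up: n = 36.

36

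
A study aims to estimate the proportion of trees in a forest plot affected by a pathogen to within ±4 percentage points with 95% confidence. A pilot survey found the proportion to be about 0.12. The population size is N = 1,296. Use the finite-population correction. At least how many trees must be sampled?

n = 213

For a proportion with margin E = 0.04 at 95% confidence, z = 1.960.
n = p̂(1−p̂)(z/E)² = 0.12 × 0.88 × (1.960/0.04)² = 253.55 — call this n₀.
Finite-population correction with N = 1,296: n = n₀ / (1 + (n₀−1)/N) = 253.55 / 1.195 = 212.18
Round up: n = 213.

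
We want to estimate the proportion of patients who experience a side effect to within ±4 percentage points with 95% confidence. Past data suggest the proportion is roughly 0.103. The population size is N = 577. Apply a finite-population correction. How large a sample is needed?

161

For a proportion with margin E = 0.04 at 95% confidence, z = 1.960.
n = p̂(1−p̂)(z/E)² = 0.103 × 0.897 × (1.960/0.04)² = 221.83 — call this n₀.
Finite-population correction with N = 577: n = n₀ / (1 + (n₀−1)/N) = 221.83 / 1.383 = 160.40
Round up: n = 161.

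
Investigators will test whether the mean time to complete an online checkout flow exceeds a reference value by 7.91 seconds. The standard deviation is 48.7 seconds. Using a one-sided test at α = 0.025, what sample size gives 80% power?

For a one-sample z-test, n = ((z_α + z_β)·σ/δ)².
z_α = 1.960 (one-sided α = 0.025); z_β = 0.842 (power 80% → β = 0.2).
n = (2.802 × 48.7 / 7.91)² = 297.61
Round up: n = 298.

298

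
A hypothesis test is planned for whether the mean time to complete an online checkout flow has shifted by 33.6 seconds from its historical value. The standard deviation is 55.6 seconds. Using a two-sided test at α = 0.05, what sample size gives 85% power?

n = 25

For a one-sample z-test, n = ((z_{α/2} + z_β)·σ/δ)².
z_{α/2} = 1.960 (two-sided α = 0.05); z_β = 1.036 (power 85% → β = 0.15).
n = (2.996 × 55.6 / 33.6)² = 24.58
Round up: n = 25.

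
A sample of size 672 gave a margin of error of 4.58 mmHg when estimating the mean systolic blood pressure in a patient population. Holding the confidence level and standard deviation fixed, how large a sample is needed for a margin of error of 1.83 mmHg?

n = 4210

Margin of error scales as 1/√n, so n₂ = n₁·(E₁/E₂)².
n₂ = 672 × (4.58/1.83)² = 672 × 6.264 = 4209.41
Round up: n₂ = 4210.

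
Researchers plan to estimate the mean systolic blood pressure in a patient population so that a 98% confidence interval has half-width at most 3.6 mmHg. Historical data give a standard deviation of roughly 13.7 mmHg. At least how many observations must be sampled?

n = 79

For a mean, the margin of error is E = z·σ/√n, so n = (zσ/E)².
At 98% confidence, z = 2.326.
n = (2.326 × 13.7 / 3.6)² = 78.35
Round up: n = 79.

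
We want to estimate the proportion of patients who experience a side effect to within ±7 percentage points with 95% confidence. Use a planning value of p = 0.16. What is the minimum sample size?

106

For a proportion with margin E = 0.07 at 95% confidence, z = 1.960.
n = p̂(1−p̂)(z/E)² = 0.16 × 0.84 × (1.960/0.07)² = 105.37
Round up: n = 106.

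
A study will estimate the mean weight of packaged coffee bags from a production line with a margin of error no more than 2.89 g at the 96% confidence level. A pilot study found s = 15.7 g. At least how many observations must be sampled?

125

For a mean, the margin of error is E = z·σ/√n, so n = (zσ/E)².
At 96% confidence, z = 2.054.
n = (2.054 × 15.7 / 2.89)² = 124.51
Round up: n = 125.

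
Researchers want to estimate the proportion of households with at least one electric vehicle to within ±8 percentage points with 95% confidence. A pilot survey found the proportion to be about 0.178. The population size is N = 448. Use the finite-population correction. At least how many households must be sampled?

For a proportion with margin E = 0.08 at 95% confidence, z = 1.960.
n = p̂(1−p̂)(z/E)² = 0.178 × 0.822 × (1.960/0.08)² = 87.83 — call this n₀.
Finite-population correction with N = 448: n = n₀ / (1 + (n₀−1)/N) = 87.83 / 1.194 = 73.56
Round up: n = 74.

n = 74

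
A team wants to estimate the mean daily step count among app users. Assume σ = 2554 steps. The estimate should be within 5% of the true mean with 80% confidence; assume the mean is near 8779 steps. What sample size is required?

n = 56

For a mean, the margin of error is E = z·σ/√n, so n = (zσ/E)².
At 80% confidence, z = 1.282.
E = 5% of 8779 = 438.9 steps.
n = (1.282 × 2554 / 438.9)² = 55.64
Round up: n = 56.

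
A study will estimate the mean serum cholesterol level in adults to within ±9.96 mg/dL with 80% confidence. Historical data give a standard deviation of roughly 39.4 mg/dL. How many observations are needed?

For a mean, the margin of error is E = z·σ/√n, so n = (zσ/E)².
At 80% confidence, z = 1.282.
n = (1.282 × 39.4 / 9.96)² = 25.72
Round up: n = 26.

n = 26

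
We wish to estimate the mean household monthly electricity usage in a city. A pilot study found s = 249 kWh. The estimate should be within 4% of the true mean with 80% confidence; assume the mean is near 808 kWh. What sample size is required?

For a mean, the margin of error is E = z·σ/√n, so n = (zσ/E)².
At 80% confidence, z = 1.282.
E = 4% of 808 = 32.32 kWh.
n = (1.282 × 249 / 32.32)² = 97.55
Round up: n = 98.

n = 98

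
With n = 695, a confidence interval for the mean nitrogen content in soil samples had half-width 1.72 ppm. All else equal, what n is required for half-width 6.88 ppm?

n = 44

Margin of error scales as 1/√n, so n₂ = n₁·(E₁/E₂)².
n₂ = 695 × (1.72/6.88)² = 695 × 0.0625 = 43.44
Round up: n₂ = 44.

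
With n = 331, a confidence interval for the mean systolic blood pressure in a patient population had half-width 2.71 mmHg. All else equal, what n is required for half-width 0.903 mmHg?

Margin of error scales as 1/√n, so n₂ = n₁·(E₁/E₂)².
n₂ = 331 × (2.71/0.903)² = 331 × 9.007 = 2981.32
Round up: n₂ = 2982.

n = 2982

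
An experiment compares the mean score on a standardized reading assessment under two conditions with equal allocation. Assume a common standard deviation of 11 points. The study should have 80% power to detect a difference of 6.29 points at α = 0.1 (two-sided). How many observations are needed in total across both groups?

For two equal groups, n per group = 2·((z_{α/2} + z_β)·σ/δ)².
z_{α/2} = 1.645; z_β = 0.842 (power 80%).
n = 2 × (2.487 × 11 / 6.29)² = 2 × 18.92 = 37.84
Round up: n = 38 per group.
Total across both groups: 2 × 38 = 76.

76 total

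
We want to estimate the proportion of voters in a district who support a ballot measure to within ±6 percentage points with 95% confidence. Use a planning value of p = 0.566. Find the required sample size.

For a proportion with margin E = 0.06 at 95% confidence, z = 1.960.
n = p̂(1−p̂)(z/E)² = 0.566 × 0.434 × (1.960/0.06)² = 262.13
Round up: n = 263.

263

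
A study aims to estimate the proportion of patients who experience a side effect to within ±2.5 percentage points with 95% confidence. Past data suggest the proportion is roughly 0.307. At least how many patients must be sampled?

1308

For a proportion with margin E = 0.025 at 95% confidence, z = 1.960.
n = p̂(1−p̂)(z/E)² = 0.307 × 0.693 × (1.960/0.025)² = 1307.69
Round up: n = 1308.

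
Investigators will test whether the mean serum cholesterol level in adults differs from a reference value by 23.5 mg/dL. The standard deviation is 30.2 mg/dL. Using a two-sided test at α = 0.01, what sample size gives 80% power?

20

For a one-sample z-test, n = ((z_{α/2} + z_β)·σ/δ)².
z_{α/2} = 2.576 (two-sided α = 0.01); z_β = 0.842 (power 80% → β = 0.2).
n = (3.418 × 30.2 / 23.5)² = 19.29
Round up: n = 20.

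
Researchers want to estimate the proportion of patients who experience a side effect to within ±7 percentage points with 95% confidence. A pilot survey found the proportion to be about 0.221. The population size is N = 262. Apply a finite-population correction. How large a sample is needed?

90

For a proportion with margin E = 0.07 at 95% confidence, z = 1.960.
n = p̂(1−p̂)(z/E)² = 0.221 × 0.779 × (1.960/0.07)² = 134.97 — call this n₀.
Finite-population correction with N = 262: n = n₀ / (1 + (n₀−1)/N) = 134.97 / 1.511 = 89.32
Round up: n = 90.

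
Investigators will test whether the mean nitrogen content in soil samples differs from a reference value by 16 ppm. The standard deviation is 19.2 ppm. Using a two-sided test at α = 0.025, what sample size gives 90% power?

For a one-sample z-test, n = ((z_{α/2} + z_β)·σ/δ)².
z_{α/2} = 2.241 (two-sided α = 0.025); z_β = 1.282 (power 90% → β = 0.1).
n = (3.523 × 19.2 / 16)² = 17.87
Round up: n = 18.

18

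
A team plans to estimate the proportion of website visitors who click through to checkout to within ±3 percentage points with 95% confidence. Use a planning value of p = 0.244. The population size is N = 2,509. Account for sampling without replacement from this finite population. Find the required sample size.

For a proportion with margin E = 0.03 at 95% confidence, z = 1.960.
n = p̂(1−p̂)(z/E)² = 0.244 × 0.756 × (1.960/0.03)² = 787.37 — call this n₀.
Finite-population correction with N = 2,509: n = n₀ / (1 + (n₀−1)/N) = 787.37 / 1.313 = 599.67
Round up: n = 600.

n = 600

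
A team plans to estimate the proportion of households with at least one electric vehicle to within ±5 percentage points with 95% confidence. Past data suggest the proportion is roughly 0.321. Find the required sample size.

335

For a proportion with margin E = 0.05 at 95% confidence, z = 1.960.
n = p̂(1−p̂)(z/E)² = 0.321 × 0.679 × (1.960/0.05)² = 334.92
Round up: n = 335.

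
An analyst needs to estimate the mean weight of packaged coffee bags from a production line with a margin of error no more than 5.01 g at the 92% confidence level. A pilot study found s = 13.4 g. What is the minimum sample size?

22

For a mean, the margin of error is E = z·σ/√n, so n = (zσ/E)².
At 92% confidence, z = 1.751.
n = (1.751 × 13.4 / 5.01)² = 21.93
Round up: n = 22.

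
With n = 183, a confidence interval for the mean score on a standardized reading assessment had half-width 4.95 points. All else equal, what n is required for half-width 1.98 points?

Margin of error scales as 1/√n, so n₂ = n₁·(E₁/E₂)².
n₂ = 183 × (4.95/1.98)² = 183 × 6.25 = 1143.75
Round up: n₂ = 1144.

1144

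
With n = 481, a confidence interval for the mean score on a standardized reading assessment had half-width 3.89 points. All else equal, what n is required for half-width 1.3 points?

n = 4307

Margin of error scales as 1/√n, so n₂ = n₁·(E₁/E₂)².
n₂ = 481 × (3.89/1.3)² = 481 × 8.954 = 4306.87
Round up: n₂ = 4307.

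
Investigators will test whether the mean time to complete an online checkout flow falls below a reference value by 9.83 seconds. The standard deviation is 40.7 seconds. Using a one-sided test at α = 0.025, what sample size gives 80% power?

For a one-sample z-test, n = ((z_α + z_β)·σ/δ)².
z_α = 1.960 (one-sided α = 0.025); z_β = 0.842 (power 80% → β = 0.2).
n = (2.802 × 40.7 / 9.83)² = 134.59
Round up: n = 135.

n = 135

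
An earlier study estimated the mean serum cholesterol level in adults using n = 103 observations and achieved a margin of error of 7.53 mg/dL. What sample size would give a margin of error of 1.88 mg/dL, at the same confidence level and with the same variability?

Margin of error scales as 1/√n, so n₂ = n₁·(E₁/E₂)².
n₂ = 103 × (7.53/1.88)² = 103 × 16.04 = 1652.12
Round up: n₂ = 1653.

1653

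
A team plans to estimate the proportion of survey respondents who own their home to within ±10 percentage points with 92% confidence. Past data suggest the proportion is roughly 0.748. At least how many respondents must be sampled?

58

For a proportion with margin E = 0.1 at 92% confidence, z = 1.751.
n = p̂(1−p̂)(z/E)² = 0.748 × 0.252 × (1.751/0.1)² = 57.79
Round up: n = 58.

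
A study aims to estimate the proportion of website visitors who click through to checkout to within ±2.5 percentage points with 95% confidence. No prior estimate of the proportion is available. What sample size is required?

For a proportion with margin E = 0.025 at 95% confidence, z = 1.960.
With no prior estimate, use p = 0.5, which maximizes p(1−p) at 0.25.
n = 0.25 × (z/E)² = 0.25 × (1.960/0.025)² = 1536.64
Round up: n = 1537.

1537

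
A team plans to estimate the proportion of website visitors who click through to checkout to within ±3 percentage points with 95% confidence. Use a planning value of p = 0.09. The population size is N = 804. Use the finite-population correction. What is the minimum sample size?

n = 244

For a proportion with margin E = 0.03 at 95% confidence, z = 1.960.
n = p̂(1−p̂)(z/E)² = 0.09 × 0.91 × (1.960/0.03)² = 349.59 — call this n₀.
Finite-population correction with N = 804: n = n₀ / (1 + (n₀−1)/N) = 349.59 / 1.434 = 243.79
Round up: n = 244.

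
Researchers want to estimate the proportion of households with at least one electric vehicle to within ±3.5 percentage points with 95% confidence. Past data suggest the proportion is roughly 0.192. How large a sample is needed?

n = 487

For a proportion with margin E = 0.035 at 95% confidence, z = 1.960.
n = p̂(1−p̂)(z/E)² = 0.192 × 0.808 × (1.960/0.035)² = 486.51
Round up: n = 487.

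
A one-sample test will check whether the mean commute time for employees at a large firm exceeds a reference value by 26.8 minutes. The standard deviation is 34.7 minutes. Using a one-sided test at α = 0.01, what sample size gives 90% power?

For a one-sample z-test, n = ((z_α + z_β)·σ/δ)².
z_α = 2.326 (one-sided α = 0.01); z_β = 1.282 (power 90% → β = 0.1).
n = (3.608 × 34.7 / 26.8)² = 21.82
Round up: n = 22.

n = 22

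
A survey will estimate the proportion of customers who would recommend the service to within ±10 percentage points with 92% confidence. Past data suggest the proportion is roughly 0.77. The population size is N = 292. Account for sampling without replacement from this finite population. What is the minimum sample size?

For a proportion with margin E = 0.1 at 92% confidence, z = 1.751.
n = p̂(1−p̂)(z/E)² = 0.77 × 0.23 × (1.751/0.1)² = 54.30 — call this n₀.
Finite-population correction with N = 292: n = n₀ / (1 + (n₀−1)/N) = 54.30 / 1.183 = 45.90
Round up: n = 46.

46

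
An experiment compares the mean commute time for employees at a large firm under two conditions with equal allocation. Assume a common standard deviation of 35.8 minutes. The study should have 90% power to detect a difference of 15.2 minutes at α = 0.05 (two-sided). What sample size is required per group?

117 per group

For two equal groups, n per group = 2·((z_{α/2} + z_β)·σ/δ)².
z_{α/2} = 1.960; z_β = 1.282 (power 90%).
n = 2 × (3.242 × 35.8 / 15.2)² = 2 × 58.30 = 116.60
Round up: n = 117 per group.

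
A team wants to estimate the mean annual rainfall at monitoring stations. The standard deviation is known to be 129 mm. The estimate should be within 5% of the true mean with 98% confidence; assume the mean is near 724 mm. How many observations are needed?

69

For a mean, the margin of error is E = z·σ/√n, so n = (zσ/E)².
At 98% confidence, z = 2.326.
E = 5% of 724 = 36.2 mm.
n = (2.326 × 129 / 36.2)² = 68.70
Round up: n = 69.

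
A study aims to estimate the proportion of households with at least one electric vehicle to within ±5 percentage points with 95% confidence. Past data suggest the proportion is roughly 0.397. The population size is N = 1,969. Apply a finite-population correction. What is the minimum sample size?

For a proportion with margin E = 0.05 at 95% confidence, z = 1.960.
n = p̂(1−p̂)(z/E)² = 0.397 × 0.603 × (1.960/0.05)² = 367.86 — call this n₀.
Finite-population correction with N = 1,969: n = n₀ / (1 + (n₀−1)/N) = 367.86 / 1.186 = 310.17
Round up: n = 311.

311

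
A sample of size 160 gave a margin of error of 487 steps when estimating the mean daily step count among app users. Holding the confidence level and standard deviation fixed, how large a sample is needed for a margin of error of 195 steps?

Margin of error scales as 1/√n, so n₂ = n₁·(E₁/E₂)².
n₂ = 160 × (487/195)² = 160 × 6.237 = 997.92
Round up: n₂ = 998.

998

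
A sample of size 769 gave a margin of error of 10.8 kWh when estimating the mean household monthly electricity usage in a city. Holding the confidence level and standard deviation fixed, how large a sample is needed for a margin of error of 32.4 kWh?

n = 86

Margin of error scales as 1/√n, so n₂ = n₁·(E₁/E₂)².
n₂ = 769 × (10.8/32.4)² = 769 × 0.1111 = 85.44
Round up: n₂ = 86.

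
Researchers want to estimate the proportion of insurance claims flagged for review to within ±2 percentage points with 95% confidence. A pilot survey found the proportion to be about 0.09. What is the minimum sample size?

n = 787

For a proportion with margin E = 0.02 at 95% confidence, z = 1.960.
n = p̂(1−p̂)(z/E)² = 0.09 × 0.91 × (1.960/0.02)² = 786.57
Round up: n = 787.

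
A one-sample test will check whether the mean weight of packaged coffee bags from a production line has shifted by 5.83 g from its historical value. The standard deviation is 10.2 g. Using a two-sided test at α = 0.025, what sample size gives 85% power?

33

For a one-sample z-test, n = ((z_{α/2} + z_β)·σ/δ)².
z_{α/2} = 2.241 (two-sided α = 0.025); z_β = 1.036 (power 85% → β = 0.15).
n = (3.277 × 10.2 / 5.83)² = 32.87
Round up: n = 33.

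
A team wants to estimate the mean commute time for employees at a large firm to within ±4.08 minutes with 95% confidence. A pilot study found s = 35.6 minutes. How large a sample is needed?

For a mean, the margin of error is E = z·σ/√n, so n = (zσ/E)².
At 95% confidence, z = 1.960.
n = (1.960 × 35.6 / 4.08)² = 292.48
Round up: n = 293.

n = 293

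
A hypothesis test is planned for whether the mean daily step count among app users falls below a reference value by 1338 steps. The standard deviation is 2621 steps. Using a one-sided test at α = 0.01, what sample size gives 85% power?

44

For a one-sample z-test, n = ((z_α + z_β)·σ/δ)².
z_α = 2.326 (one-sided α = 0.01); z_β = 1.036 (power 85% → β = 0.15).
n = (3.362 × 2621 / 1338)² = 43.37
Round up: n = 44.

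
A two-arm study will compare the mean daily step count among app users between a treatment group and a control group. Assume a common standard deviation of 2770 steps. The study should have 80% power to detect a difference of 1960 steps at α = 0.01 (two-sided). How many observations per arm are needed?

For two equal groups, n per group = 2·((z_{α/2} + z_β)·σ/δ)².
z_{α/2} = 2.576; z_β = 0.842 (power 80%).
n = 2 × (3.418 × 2770 / 1960)² = 2 × 23.33 = 46.66
Round up: n = 47 per group.

47 per group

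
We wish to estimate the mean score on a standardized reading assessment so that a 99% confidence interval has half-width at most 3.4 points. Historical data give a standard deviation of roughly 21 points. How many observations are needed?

For a mean, the margin of error is E = z·σ/√n, so n = (zσ/E)².
At 99% confidence, z = 2.576.
n = (2.576 × 21 / 3.4)² = 253.15
Round up: n = 254.

254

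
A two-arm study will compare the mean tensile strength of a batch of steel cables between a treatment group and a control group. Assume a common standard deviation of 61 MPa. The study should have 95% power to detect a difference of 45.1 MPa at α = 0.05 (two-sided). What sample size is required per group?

For two equal groups, n per group = 2·((z_{α/2} + z_β)·σ/δ)².
z_{α/2} = 1.960; z_β = 1.645 (power 95%).
n = 2 × (3.605 × 61 / 45.1)² = 2 × 23.77 = 47.54
Round up: n = 48 per group.

48 per group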